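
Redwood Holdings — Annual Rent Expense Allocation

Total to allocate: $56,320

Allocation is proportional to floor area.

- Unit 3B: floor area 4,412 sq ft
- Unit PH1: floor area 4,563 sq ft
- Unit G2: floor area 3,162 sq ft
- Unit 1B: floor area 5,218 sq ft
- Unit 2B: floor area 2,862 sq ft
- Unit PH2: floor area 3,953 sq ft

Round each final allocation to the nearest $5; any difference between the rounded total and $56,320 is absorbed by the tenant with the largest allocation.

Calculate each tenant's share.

Floor area total: 24,170.
Raw shares: Unit 3B 4,412/24,170 × $56,320 = 10,280.67; Unit PH1 4,563/24,170 × $56,320 = 10,632.53; Unit G2 3,162/24,170 × $56,320 = 7,367.97; Unit 1B 5,218/24,170 × $56,320 = 12,158.78; Unit 2B 2,862/24,170 × $56,320 = 6,668.92; Unit PH2 3,953/24,170 × $56,320 = 9,211.13.
After rounding ($5): Unit 3B $10,280; Unit PH1 $10,635; Unit G2 $7,370; Unit 1B $12,160; Unit 2B $6,670; Unit PH2 $9,210. Sum = $56,325.
Difference $56,320 − $56,325 = −$5 applied to largest allocation (Unit 1B): Unit 1B becomes $12,155.

Unit 3B: $10,280; Unit PH1: $10,635; Unit G2: $7,370; Unit 1B: $12,155; Unit 2B: $6,670; Unit PH2: $9,210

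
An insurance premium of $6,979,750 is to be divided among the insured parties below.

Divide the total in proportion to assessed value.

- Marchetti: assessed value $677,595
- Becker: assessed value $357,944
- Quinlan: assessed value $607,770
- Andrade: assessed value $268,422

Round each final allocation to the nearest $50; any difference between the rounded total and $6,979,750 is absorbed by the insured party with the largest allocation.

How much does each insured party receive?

Combined assessed value = 1,911,731.
Raw shares: Marchetti 677,595/1,911,731 × $6,979,750 = 2,473,906.48; Becker 357,944/1,911,731 × $6,979,750 = 1,306,857.31; Quinlan 607,770/1,911,731 × $6,979,750 = 2,218,974.67; Andrade 268,422/1,911,731 × $6,979,750 = 980,011.55.
After rounding ($50): Marchetti $2,473,900; Becker $1,306,850; Quinlan $2,218,950; Andrade $980,000. Sum = $6,979,700.
Difference $6,979,750 − $6,979,700 = +$50 applied to largest allocation (Marchetti): Marchetti becomes $2,473,950.

Marchetti: $2,473,950; Becker: $1,306,850; Quinlan: $2,218,950; Andrade: $980,000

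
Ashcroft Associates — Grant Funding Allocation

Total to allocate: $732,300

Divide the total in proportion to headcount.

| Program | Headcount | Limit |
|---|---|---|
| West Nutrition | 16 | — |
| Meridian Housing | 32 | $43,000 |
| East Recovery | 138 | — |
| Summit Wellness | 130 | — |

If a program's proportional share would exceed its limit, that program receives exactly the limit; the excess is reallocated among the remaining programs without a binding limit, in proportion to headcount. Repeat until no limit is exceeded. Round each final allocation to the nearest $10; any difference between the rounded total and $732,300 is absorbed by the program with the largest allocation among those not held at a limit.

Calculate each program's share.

Combined headcount = 316.
Pro-rata shares before constraints: West Nutrition 37,078.48; Meridian Housing 74,156.96; East Recovery 319,801.90; Summit Wellness 301,262.66.
Held at cap: Meridian Housing ($43,000); balance $689,300 reallocated over remaining headcount 284.
Redistributed shares: West Nutrition 38,833.80 → $38,830; East Recovery 334,941.55 → $334,940; Summit Wellness 315,524.65 → $315,520.
Rounding difference +$10 applied to East Recovery → $334,950.

West Nutrition: $38,830; Meridian Housing: $43,000; East Recovery: $334,950; Summit Wellness: $315,520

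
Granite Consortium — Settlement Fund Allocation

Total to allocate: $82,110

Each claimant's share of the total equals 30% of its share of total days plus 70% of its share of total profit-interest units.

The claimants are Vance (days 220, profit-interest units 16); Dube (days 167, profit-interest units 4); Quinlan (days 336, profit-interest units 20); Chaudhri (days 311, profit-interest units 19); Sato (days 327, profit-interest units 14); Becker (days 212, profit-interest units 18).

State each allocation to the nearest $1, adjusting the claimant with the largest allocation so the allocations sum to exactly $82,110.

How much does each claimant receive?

Totals — days 1,573, profit-interest units 91.
Combined weights (30% days + 70% profit-interest units): Vance 0.1650; Dube 0.0626; Quinlan 0.2179; Chaudhri 0.2055; Sato 0.1701; Becker 0.1789.
Unrounded shares: Vance 13,551.02; Dube 5,141.66; Quinlan 17,894.03; Chaudhri 16,870.92; Sato 13,963.40; Becker 14,688.97.
After rounding ($1): Vance $13,551; Dube $5,142; Quinlan $17,894; Chaudhri $16,871; Sato $13,963; Becker $14,689. Sum = $82,110.
Rounded total matches; no reconciliation needed.

Vance: $13,551 | Dube: $5,142 | Quinlan: $17,894 | Chaudhri: $16,871 | Sato: $13,963 | Becker: $14,689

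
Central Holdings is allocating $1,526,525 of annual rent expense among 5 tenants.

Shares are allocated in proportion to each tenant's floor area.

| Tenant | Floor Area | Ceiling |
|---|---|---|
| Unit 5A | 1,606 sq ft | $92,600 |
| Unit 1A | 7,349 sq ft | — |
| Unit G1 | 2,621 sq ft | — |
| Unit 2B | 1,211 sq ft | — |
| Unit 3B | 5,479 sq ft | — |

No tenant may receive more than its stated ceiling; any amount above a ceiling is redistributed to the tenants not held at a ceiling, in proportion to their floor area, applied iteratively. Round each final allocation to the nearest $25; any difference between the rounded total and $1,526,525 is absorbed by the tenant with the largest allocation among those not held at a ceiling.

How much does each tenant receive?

Unit 5A: $92,600; Unit 1A: $632,525; Unit G1: $225,600; Unit 2B: $104,225; Unit 3B: $471,575

Combined floor area = 18,266.
Unconstrained shares: Unit 5A 134,216.53; Unit 1A 614,170.16; Unit G1 219,042.05; Unit 2B 101,205.62; Unit 3B 457,890.64.
Cap binds for Unit 5A ($92,600); balance $1,433,925 reallocated over remaining floor area 16,660.
Shares after redistribution: Unit 1A 632,527.90 → $632,525; Unit G1 225,589.28 → $225,600; Unit 2B 104,230.68 → $104,225; Unit 3B 471,577.14 → $471,575.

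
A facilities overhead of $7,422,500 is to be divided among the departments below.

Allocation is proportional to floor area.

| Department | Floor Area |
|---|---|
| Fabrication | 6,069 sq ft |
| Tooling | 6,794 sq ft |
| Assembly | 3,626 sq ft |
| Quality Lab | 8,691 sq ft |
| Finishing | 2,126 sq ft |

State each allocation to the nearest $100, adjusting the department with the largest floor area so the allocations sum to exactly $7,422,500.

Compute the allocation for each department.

Fabrication: $1,649,700 · Tooling: $1,846,800 · Assembly: $985,600 · Quality Lab: $2,362,500 · Finishing: $577,900

Floor area total: 27,306.
Unrounded shares: Fabrication 6,069/27,306 × $7,422,500 = 1,649,716.27; Tooling 6,794/27,306 × $7,422,500 = 1,846,790.63; Assembly 3,626/27,306 × $7,422,500 = 985,643.63; Quality Lab 8,691/27,306 × $7,422,500 = 2,362,445.89; Finishing 2,126/27,306 × $7,422,500 = 577,903.57.
Rounded to nearest $100: Fabrication $1,649,700; Tooling $1,846,800; Assembly $985,600; Quality Lab $2,362,400; Finishing $577,900. Sum = $7,422,400.
Difference $7,422,500 − $7,422,400 = +$100 applied to largest floor area (Quality Lab): Quality Lab becomes $2,362,500.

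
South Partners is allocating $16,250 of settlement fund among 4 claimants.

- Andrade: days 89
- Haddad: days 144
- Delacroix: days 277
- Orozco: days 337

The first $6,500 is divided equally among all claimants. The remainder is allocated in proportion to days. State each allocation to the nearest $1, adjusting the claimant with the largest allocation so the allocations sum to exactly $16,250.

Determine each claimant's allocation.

Andrade: $2,649; Haddad: $3,283; Delacroix: $4,814; Orozco: $5,504

$6,500 shared equally gives $1,625 per claimant.
Remainder $9,750 by days (total 847): Andrade 1,024.498 → $1,024; Haddad 1,657.62 → $1,658; Delacroix 3,188.61 → $3,189; Orozco 3,879.28 → $3,879.
Totals: Andrade $1,625 + $1,024 = $2,649; Haddad $1,625 + $1,658 = $3,283; Delacroix $1,625 + $3,189 = $4,814; Orozco $1,625 + $3,879 = $5,504.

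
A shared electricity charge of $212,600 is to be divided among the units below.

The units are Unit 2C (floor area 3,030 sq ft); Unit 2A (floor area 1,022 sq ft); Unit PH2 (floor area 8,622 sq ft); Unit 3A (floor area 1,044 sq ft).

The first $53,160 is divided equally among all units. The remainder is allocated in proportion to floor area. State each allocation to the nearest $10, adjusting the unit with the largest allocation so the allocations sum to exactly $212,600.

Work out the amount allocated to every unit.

First tranche $53,160 split equally: $13,290 each.
Remainder $159,440 by floor area (total 13,718): Unit 2C 35,216.74 → $35,220; Unit 2A 11,878.38 → $11,880; Unit PH2 100,210.79 → $100,210; Unit 3A 12,134.08 → $12,130.
Totals: Unit 2C $13,290 + $35,220 = $48,510; Unit 2A $13,290 + $11,880 = $25,170; Unit PH2 $13,290 + $100,210 = $113,500; Unit 3A $13,290 + $12,130 = $25,420.

Unit 2C: $48,510 | Unit 2A: $25,170 | Unit PH2: $113,500 | Unit 3A: $25,420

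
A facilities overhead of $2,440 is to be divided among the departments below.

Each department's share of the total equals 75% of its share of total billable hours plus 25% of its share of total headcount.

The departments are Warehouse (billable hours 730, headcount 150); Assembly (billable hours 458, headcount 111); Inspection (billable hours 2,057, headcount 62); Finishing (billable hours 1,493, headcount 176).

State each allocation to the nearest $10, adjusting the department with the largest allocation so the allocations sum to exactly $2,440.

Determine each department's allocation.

Totals — billable hours 4,738, headcount 499.
Combined weights (75% billable hours + 25% headcount): Warehouse 0.1907; Assembly 0.1281; Inspection 0.3567; Finishing 0.3245.
Pro-rata amounts: Warehouse 465.32; Assembly 312.59; Inspection 870.29; Finishing 791.81.
After rounding ($10): Warehouse $470; Assembly $310; Inspection $870; Finishing $790. Sum = $2,440.
Rounded total matches; no reconciliation needed.

Warehouse: $470 | Assembly: $310 | Inspection: $870 | Finishing: $790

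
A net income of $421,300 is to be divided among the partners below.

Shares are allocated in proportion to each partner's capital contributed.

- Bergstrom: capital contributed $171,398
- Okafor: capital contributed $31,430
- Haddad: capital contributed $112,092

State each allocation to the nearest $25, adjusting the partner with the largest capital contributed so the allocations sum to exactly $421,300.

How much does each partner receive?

Capital contributed total: 171,398 + 31,430 + 112,092 = 314,920.
Pro-rata amounts: Bergstrom 229,296.26; Okafor 42,047.06; Haddad 149,956.69.
Rounded to nearest $25: Bergstrom $229,300; Okafor $42,050; Haddad $149,950. Sum = $421,300.
Rounded total matches; no reconciliation needed.

Bergstrom: $229,300 | Okafor: $42,050 | Haddad: $149,950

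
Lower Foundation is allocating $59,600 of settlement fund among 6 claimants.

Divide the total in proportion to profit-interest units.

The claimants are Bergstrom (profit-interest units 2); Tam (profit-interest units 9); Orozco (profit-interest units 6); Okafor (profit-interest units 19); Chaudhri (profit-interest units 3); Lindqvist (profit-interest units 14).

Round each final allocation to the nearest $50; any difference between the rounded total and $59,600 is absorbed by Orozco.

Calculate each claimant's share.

Bergstrom: $2,250; Tam: $10,100; Orozco: $6,800; Okafor: $21,350; Chaudhri: $3,350; Lindqvist: $15,750

Total profit-interest units = 53.
Proportional shares: Bergstrom 2/53 × $59,600 = 2,249.06; Tam 9/53 × $59,600 = 10,120.75; Orozco 6/53 × $59,600 = 6,747.17; Okafor 19/53 × $59,600 = 21,366.04; Chaudhri 3/53 × $59,600 = 3,373.58; Lindqvist 14/53 × $59,600 = 15,743.40.
Rounded to nearest $50: Bergstrom $2,250; Tam $10,100; Orozco $6,750; Okafor $21,350; Chaudhri $3,350; Lindqvist $15,750. Sum = $59,550.
Difference $59,600 − $59,550 = +$50 applied to Orozco: Orozco becomes $6,800.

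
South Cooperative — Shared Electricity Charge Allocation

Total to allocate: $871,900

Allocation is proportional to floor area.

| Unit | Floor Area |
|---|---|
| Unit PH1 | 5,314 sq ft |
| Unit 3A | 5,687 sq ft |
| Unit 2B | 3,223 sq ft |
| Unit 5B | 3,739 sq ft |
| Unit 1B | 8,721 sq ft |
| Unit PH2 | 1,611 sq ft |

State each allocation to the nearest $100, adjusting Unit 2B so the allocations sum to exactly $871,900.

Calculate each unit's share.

Total floor area = 28,295.
Pro-rata amounts: Unit PH1 5,314/28,295 × $871,900 = 163,748.95; Unit 3A 5,687/28,295 × $871,900 = 175,242.81; Unit 2B 3,223/28,295 × $871,900 = 99,315.56; Unit 5B 3,739/28,295 × $871,900 = 115,215.91; Unit 1B 8,721/28,295 × $871,900 = 268,734.40; Unit PH2 1,611/28,295 × $871,900 = 49,642.37.
At nearest $100: Unit PH1 $163,700; Unit 3A $175,200; Unit 2B $99,300; Unit 5B $115,200; Unit 1B $268,700; Unit PH2 $49,600. Sum = $871,700.
Difference $871,900 − $871,700 = +$200 applied to Unit 2B: Unit 2B becomes $99,500.

Unit PH1: $163,700 · Unit 3A: $175,200 · Unit 2B: $99,500 · Unit 5B: $115,200 · Unit 1B: $268,700 · Unit PH2: $49,600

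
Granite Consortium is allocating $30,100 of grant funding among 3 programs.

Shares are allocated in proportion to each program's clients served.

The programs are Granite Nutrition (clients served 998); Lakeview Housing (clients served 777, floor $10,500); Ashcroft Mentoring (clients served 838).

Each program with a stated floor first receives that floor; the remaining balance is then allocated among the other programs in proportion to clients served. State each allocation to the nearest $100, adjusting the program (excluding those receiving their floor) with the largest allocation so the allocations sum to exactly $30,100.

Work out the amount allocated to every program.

Minimums first: Lakeview Housing $10,500. Remaining pool $19,600.
Remaining pool split over remaining clients served 1,836: Granite Nutrition 10,654.03 → $10,700; Ashcroft Mentoring 8,945.97 → $8,900.

Granite Nutrition: $10,700 · Lakeview Housing: $10,500 · Ashcroft Mentoring: $8,900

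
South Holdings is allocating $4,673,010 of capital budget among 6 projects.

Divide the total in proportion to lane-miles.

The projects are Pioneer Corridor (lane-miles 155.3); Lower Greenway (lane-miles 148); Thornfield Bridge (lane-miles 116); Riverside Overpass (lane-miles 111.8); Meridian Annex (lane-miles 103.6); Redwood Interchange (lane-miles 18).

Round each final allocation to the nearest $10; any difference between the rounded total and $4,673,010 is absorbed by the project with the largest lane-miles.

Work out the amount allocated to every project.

Pioneer Corridor: $1,111,880 · Lower Greenway: $1,059,610 · Thornfield Bridge: $830,500 · Riverside Overpass: $800,430 · Meridian Annex: $741,720 · Redwood Interchange: $128,870

Sum of lane-miles: 652.7.
Proportional shares: Pioneer Corridor 155.3/652.7 × $4,673,010 = 1,111,871.39; Lower Greenway 148/652.7 × $4,673,010 = 1,059,606.99; Thornfield Bridge 116/652.7 × $4,673,010 = 830,502.77; Riverside Overpass 111.8/652.7 × $4,673,010 = 800,432.85; Meridian Annex 103.6/652.7 × $4,673,010 = 741,724.89; Redwood Interchange 18/652.7 × $4,673,010 = 128,871.12.
At nearest $10: Pioneer Corridor $1,111,870; Lower Greenway $1,059,610; Thornfield Bridge $830,500; Riverside Overpass $800,430; Meridian Annex $741,720; Redwood Interchange $128,870. Sum = $4,673,000.
Difference $4,673,010 − $4,673,000 = +$10 applied to largest lane-miles (Pioneer Corridor): Pioneer Corridor becomes $1,111,880.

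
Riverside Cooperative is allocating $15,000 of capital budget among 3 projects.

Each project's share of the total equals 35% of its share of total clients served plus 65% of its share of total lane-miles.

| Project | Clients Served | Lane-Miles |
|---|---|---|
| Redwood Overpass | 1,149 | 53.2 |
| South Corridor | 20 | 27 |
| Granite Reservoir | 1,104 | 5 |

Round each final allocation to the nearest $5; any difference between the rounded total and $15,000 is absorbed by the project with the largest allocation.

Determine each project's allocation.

Redwood Overpass: $8,745; South Corridor: $3,135; Granite Reservoir: $3,120

Clients served total 2,273; lane-miles total 85.2.
Composite weights (35% clients served + 65% lane-miles): Redwood Overpass 0.5828; South Corridor 0.2091; Granite Reservoir 0.2081.
Unrounded shares: Redwood Overpass 8,741.90; South Corridor 3,135.98; Granite Reservoir 3,122.12.
Rounded to nearest $5: Redwood Overpass $8,740; South Corridor $3,135; Granite Reservoir $3,120. Sum = $14,995.
Difference $15,000 − $14,995 = +$5 applied to largest allocation (Redwood Overpass): Redwood Overpass becomes $8,745.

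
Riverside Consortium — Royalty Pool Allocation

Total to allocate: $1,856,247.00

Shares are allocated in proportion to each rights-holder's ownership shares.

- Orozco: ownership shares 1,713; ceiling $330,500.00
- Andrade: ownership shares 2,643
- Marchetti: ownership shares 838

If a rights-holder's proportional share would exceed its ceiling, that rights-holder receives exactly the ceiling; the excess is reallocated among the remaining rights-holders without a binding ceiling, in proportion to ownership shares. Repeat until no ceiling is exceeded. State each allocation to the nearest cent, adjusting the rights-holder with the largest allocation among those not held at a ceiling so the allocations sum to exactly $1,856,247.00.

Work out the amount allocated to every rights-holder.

Total ownership shares = 5,194.
Unconstrained shares: Orozco 612,196.9794; Andrade 944,563.1153; Marchetti 299,486.9053.
Capped: Orozco ($330,500.00); residual $1,525,747.00 reallocated over remaining ownership shares 3,481.
Shares after redistribution: Andrade 1,158,445.6538 → $1,158,445.65; Marchetti 367,301.3462 → $367,301.35.

Orozco: $330,500.00 · Andrade: $1,158,445.65 · Marchetti: $367,301.35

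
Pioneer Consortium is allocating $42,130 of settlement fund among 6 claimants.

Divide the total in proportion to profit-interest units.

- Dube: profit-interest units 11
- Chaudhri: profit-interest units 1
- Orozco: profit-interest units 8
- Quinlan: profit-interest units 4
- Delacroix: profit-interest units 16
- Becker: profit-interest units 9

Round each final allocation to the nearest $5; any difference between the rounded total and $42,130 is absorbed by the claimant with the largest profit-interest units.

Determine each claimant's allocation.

Dube: $9,460 · Chaudhri: $860 · Orozco: $6,880 · Quinlan: $3,440 · Delacroix: $13,750 · Becker: $7,740

Combined profit-interest units = 49.
Proportional shares: Dube 11/49 × $42,130 = 9,457.76; Chaudhri 1/49 × $42,130 = 859.80; Orozco 8/49 × $42,130 = 6,878.37; Quinlan 4/49 × $42,130 = 3,439.18; Delacroix 16/49 × $42,130 = 13,756.73; Becker 9/49 × $42,130 = 7,738.16.
At nearest $5: Dube $9,460; Chaudhri $860; Orozco $6,880; Quinlan $3,440; Delacroix $13,755; Becker $7,740. Sum = $42,135.
Difference $42,130 − $42,135 = −$5 applied to largest profit-interest units (Delacroix): Delacroix becomes $13,750.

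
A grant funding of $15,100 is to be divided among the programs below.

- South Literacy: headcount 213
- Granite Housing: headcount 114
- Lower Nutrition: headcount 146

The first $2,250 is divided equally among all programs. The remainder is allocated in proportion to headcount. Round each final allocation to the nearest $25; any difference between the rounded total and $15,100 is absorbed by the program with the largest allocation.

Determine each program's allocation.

Equal tier: $2,250 ÷ 3 = $750 apiece.
Remainder $12,850 by headcount (total 473): South Literacy 5,786.58 → $5,775; Granite Housing 3,097.04 → $3,100; Lower Nutrition 3,966.38 → $3,975.
Totals: South Literacy $750 + $5,775 = $6,525; Granite Housing $750 + $3,100 = $3,850; Lower Nutrition $750 + $3,975 = $4,725.

South Literacy: $6,525 · Granite Housing: $3,850 · Lower Nutrition: $4,725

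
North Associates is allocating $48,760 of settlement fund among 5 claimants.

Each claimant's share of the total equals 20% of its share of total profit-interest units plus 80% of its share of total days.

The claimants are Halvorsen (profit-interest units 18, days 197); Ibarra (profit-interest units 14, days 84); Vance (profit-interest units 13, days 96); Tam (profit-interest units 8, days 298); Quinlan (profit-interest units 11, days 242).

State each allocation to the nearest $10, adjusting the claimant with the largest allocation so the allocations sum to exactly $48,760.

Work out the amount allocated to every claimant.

Totals — profit-interest units 64, days 917.
Composite weights (20% profit-interest units + 80% days): Halvorsen 0.2281; Ibarra 0.1170; Vance 0.1244; Tam 0.2850; Quinlan 0.2455.
Pro-rata amounts: Halvorsen 11,122.88; Ibarra 5,706.50; Vance 6,064.59; Tam 13,895.54; Quinlan 11,970.49.
At nearest $10: Halvorsen $11,120; Ibarra $5,710; Vance $6,060; Tam $13,900; Quinlan $11,970. Sum = $48,760.
Rounded total matches; no reconciliation needed.

Halvorsen: $11,120 | Ibarra: $5,710 | Vance: $6,060 | Tam: $13,900 | Quinlan: $11,970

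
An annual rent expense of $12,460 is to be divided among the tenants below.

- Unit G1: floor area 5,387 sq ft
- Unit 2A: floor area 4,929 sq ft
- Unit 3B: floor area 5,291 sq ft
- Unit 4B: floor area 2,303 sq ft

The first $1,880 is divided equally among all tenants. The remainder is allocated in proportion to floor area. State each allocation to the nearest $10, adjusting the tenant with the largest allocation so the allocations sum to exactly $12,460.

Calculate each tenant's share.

Unit G1: $3,650; Unit 2A: $3,380; Unit 3B: $3,600; Unit 4B: $1,830

$1,880 shared equally gives $470 per tenant.
Remainder $10,580 by floor area (total 17,910): Unit G1 3,182.27 → $3,180; Unit 2A 2,911.72 → $2,910; Unit 3B 3,125.56 → $3,130; Unit 4B 1,360.45 → $1,360.
Totals: Unit G1 $470 + $3,180 = $3,650; Unit 2A $470 + $2,910 = $3,380; Unit 3B $470 + $3,130 = $3,600; Unit 4B $470 + $1,360 = $1,830.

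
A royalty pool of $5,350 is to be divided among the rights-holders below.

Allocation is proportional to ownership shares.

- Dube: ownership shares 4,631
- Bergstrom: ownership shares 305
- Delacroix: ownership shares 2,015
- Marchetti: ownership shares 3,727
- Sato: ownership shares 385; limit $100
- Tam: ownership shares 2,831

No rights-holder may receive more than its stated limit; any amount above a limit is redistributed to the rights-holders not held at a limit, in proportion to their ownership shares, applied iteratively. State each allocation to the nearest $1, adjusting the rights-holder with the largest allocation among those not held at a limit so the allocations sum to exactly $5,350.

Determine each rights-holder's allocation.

Combined ownership shares = 13,894.
Unconstrained shares: Dube 1,783.20; Bergstrom 117.44; Delacroix 775.89; Marchetti 1,435.11; Sato 148.25; Tam 1,090.10.
Capped: Sato ($100); balance $5,250 reallocated over remaining ownership shares 13,509.
Remaining shares: Dube 1,799.74 → $1,800; Bergstrom 118.53 → $119; Delacroix 783.09 → $783; Marchetti 1,448.42 → $1,448; Tam 1,100.21 → $1,100.

Dube: $1,800 · Bergstrom: $119 · Delacroix: $783 · Marchetti: $1,448 · Sato: $100 · Tam: $1,100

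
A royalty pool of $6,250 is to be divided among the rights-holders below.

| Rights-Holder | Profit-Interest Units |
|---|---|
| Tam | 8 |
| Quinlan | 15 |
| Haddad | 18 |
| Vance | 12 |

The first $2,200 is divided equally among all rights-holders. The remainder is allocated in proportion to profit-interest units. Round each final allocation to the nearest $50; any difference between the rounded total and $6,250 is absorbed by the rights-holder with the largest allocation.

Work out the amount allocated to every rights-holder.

Tam: $1,150 | Quinlan: $1,700 | Haddad: $1,950 | Vance: $1,450

Equal tier: $2,200 ÷ 4 = $550 apiece.
Remainder $4,050 by profit-interest units (total 53): Tam 611.32 → $600; Quinlan 1,146.23 → $1,150; Haddad 1,375.47 → $1,400; Vance 916.98 → $900.
Totals: Tam $550 + $600 = $1,150; Quinlan $550 + $1,150 = $1,700; Haddad $550 + $1,400 = $1,950; Vance $550 + $900 = $1,450.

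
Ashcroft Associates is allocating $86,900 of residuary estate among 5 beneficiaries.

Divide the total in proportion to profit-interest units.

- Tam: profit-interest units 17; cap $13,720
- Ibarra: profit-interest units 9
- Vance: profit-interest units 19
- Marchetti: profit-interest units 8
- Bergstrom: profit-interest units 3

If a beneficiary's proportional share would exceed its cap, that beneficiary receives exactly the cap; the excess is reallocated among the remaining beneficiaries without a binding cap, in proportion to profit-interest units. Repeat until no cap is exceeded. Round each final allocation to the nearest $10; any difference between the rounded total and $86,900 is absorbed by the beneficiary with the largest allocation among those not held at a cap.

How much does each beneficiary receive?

Sum of profit-interest units: 56.
Pro-rata shares before constraints: Tam 26,380.36; Ibarra 13,966.07; Vance 29,483.93; Marchetti 12,414.29; Bergstrom 4,655.36.
Cap binds for Tam ($13,720); remaining pool $73,180 reallocated over remaining profit-interest units 39.
Shares after redistribution: Ibarra 16,887.69 → $16,890; Vance 35,651.79 → $35,650; Marchetti 15,011.28 → $15,010; Bergstrom 5,629.23 → $5,630.

Tam: $13,720 | Ibarra: $16,890 | Vance: $35,650 | Marchetti: $15,010 | Bergstrom: $5,630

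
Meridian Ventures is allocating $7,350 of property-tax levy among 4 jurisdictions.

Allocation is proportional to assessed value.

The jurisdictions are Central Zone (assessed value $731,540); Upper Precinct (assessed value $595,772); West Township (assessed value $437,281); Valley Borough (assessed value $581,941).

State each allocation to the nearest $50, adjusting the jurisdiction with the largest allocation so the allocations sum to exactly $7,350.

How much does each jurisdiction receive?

Combined assessed value = 2,346,534.
Unrounded shares: Central Zone 731,540/2,346,534 × $7,350 = 2,291.39; Upper Precinct 595,772/2,346,534 × $7,350 = 1,866.12; West Township 437,281/2,346,534 × $7,350 = 1,369.69; Valley Borough 581,941/2,346,534 × $7,350 = 1,822.80.
At nearest $50: Central Zone $2,300; Upper Precinct $1,850; West Township $1,350; Valley Borough $1,800. Sum = $7,300.
Difference $7,350 − $7,300 = +$50 applied to largest allocation (Central Zone): Central Zone becomes $2,350.

Central Zone: $2,350; Upper Precinct: $1,850; West Township: $1,350; Valley Borough: $1,800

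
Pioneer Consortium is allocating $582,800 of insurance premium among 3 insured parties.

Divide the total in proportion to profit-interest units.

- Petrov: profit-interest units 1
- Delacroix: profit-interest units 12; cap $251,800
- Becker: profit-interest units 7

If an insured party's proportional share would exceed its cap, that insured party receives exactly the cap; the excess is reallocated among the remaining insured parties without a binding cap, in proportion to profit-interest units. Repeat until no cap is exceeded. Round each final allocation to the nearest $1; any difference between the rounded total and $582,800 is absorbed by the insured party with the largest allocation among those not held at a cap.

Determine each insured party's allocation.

Petrov: $41,375; Delacroix: $251,800; Becker: $289,625

Total profit-interest units = 20.
Proportional shares (ignoring caps): Petrov 29,140.00; Delacroix 349,680.00; Becker 203,980.00.
Capped: Delacroix ($251,800); balance $331,000 reallocated over remaining profit-interest units 8.
Shares after redistribution: Petrov 41,375.00 → $41,375; Becker 289,625.00 → $289,625.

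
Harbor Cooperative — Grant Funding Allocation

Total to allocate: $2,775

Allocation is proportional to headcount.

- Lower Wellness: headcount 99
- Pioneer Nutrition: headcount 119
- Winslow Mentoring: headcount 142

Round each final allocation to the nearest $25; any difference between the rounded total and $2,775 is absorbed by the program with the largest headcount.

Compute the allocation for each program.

Headcount total: 360.
Pro-rata amounts: Lower Wellness 99/360 × $2,775 = 763.12; Pioneer Nutrition 119/360 × $2,775 = 917.29; Winslow Mentoring 142/360 × $2,775 = 1,094.58.
After rounding ($25): Lower Wellness $775; Pioneer Nutrition $925; Winslow Mentoring $1,100. Sum = $2,800.
Difference $2,775 − $2,800 = −$25 applied to largest headcount (Winslow Mentoring): Winslow Mentoring becomes $1,075.

Lower Wellness: $775 | Pioneer Nutrition: $925 | Winslow Mentoring: $1,075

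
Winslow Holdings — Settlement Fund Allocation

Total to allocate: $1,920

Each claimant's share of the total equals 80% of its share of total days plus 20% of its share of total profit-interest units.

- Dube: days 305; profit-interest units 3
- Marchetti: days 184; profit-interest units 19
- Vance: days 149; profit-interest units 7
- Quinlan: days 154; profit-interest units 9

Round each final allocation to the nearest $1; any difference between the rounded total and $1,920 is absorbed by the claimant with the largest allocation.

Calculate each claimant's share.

Totals — days 792, profit-interest units 38.
Composite weights (80% days + 20% profit-interest units): Dube 0.3239; Marchetti 0.2859; Vance 0.1873; Quinlan 0.2029.
Pro-rata amounts: Dube 621.83; Marchetti 548.85; Vance 359.71; Quinlan 389.61.
Rounded to nearest $1: Dube $622; Marchetti $549; Vance $360; Quinlan $390. Sum = $1,921.
Difference $1,920 − $1,921 = −$1 applied to largest allocation (Dube): Dube becomes $621.

Dube: $621; Marchetti: $549; Vance: $360; Quinlan: $390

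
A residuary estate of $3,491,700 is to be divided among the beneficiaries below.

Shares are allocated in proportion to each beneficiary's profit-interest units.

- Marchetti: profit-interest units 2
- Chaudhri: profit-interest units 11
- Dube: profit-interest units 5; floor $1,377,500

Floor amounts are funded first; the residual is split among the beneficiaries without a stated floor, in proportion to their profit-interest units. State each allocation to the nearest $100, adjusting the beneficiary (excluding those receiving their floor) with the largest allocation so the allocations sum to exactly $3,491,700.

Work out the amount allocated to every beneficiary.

Minimums first: Dube $1,377,500. Remaining pool $2,114,200.
Remaining pool split over remaining profit-interest units 13: Marchetti 325,261.54 → $325,300; Chaudhri 1,788,938.46 → $1,788,900.

Marchetti: $325,300; Chaudhri: $1,788,900; Dube: $1,377,500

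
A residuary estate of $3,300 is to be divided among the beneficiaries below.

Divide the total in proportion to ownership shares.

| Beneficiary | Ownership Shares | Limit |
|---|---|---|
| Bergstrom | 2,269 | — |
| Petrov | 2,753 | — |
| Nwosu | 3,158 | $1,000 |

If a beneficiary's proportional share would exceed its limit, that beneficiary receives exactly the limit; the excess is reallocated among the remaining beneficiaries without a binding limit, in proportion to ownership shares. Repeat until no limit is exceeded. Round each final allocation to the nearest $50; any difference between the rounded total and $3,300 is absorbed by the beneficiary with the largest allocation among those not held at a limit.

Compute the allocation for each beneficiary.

Ownership shares total: 8,180.
Pro-rata shares before constraints: Bergstrom 915.37; Petrov 1,110.62; Nwosu 1,274.01.
Capped: Nwosu ($1,000); remaining pool $2,300 reallocated over remaining ownership shares 5,022.
Shares after redistribution: Bergstrom 1,039.17 → $1,050; Petrov 1,260.83 → $1,250.

Bergstrom: $1,050 | Petrov: $1,250 | Nwosu: $1,000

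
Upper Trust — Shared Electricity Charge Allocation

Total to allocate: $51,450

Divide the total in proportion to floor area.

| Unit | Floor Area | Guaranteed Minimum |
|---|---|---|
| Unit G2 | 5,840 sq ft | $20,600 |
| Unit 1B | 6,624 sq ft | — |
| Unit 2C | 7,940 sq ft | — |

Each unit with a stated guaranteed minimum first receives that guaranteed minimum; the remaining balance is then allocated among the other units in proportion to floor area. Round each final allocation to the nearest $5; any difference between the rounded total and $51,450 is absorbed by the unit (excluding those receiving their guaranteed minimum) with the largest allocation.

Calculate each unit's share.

Unit G2: $20,600 | Unit 1B: $14,030 | Unit 2C: $16,820

Guaranteed amounts: Unit G2 $20,600. Balance $30,850.
Balance split over remaining floor area 14,564: Unit 1B 14,031.20 → $14,030; Unit 2C 16,818.80 → $16,820.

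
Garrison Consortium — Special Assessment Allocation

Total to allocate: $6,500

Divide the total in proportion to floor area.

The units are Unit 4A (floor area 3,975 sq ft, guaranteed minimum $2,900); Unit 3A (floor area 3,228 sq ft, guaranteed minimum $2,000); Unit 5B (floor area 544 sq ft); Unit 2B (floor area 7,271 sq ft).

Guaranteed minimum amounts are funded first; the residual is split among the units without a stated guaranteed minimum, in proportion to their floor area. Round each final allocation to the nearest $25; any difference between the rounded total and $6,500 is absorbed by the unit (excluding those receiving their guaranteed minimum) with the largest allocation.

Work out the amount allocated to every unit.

Minimums first: Unit 4A $2,900; Unit 3A $2,000. Balance $1,600.
Balance split over remaining floor area 7,815: Unit 5B 111.38 → $100; Unit 2B 1,488.62 → $1,500.

Unit 4A: $2,900 · Unit 3A: $2,000 · Unit 5B: $100 · Unit 2B: $1,500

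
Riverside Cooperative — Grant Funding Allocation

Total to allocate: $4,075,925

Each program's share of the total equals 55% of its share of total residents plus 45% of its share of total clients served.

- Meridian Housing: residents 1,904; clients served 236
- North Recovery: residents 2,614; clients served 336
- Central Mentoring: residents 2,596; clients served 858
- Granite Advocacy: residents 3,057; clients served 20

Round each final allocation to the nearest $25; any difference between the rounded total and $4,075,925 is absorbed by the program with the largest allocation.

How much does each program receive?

Residents total 10,171; clients served total 1,450.
Blended shares (55% residents + 45% clients served): Meridian Housing 0.1762; North Recovery 0.2456; Central Mentoring 0.4067; Granite Advocacy 0.1715.
Raw shares: Meridian Housing 718,181.14; North Recovery 1,001,164.27; Central Mentoring 1,657,496.80; Granite Advocacy 699,082.79.
Rounded to nearest $25: Meridian Housing $718,175; North Recovery $1,001,175; Central Mentoring $1,657,500; Granite Advocacy $699,075. Sum = $4,075,925.
No rounding difference to absorb.

Meridian Housing: $718,175; North Recovery: $1,001,175; Central Mentoring: $1,657,500; Granite Advocacy: $699,075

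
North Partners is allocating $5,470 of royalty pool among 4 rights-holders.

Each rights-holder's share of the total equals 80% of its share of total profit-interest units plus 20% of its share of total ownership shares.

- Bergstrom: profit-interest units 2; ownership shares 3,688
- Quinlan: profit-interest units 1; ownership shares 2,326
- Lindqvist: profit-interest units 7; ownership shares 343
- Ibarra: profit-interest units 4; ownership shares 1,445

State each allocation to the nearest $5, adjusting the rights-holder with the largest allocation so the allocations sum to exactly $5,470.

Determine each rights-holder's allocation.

Totals — profit-interest units 14, ownership shares 7,802.
Composite weights (80% profit-interest units + 20% ownership shares): Bergstrom 0.2088; Quinlan 0.1168; Lindqvist 0.4088; Ibarra 0.2656.
Proportional shares: Bergstrom 1,142.28; Quinlan 638.72; Lindqvist 2,236.10; Ibarra 1,452.90.
After rounding ($5): Bergstrom $1,140; Quinlan $640; Lindqvist $2,235; Ibarra $1,455. Sum = $5,470.
Rounded total matches; no reconciliation needed.

Bergstrom: $1,140 | Quinlan: $640 | Lindqvist: $2,235 | Ibarra: $1,455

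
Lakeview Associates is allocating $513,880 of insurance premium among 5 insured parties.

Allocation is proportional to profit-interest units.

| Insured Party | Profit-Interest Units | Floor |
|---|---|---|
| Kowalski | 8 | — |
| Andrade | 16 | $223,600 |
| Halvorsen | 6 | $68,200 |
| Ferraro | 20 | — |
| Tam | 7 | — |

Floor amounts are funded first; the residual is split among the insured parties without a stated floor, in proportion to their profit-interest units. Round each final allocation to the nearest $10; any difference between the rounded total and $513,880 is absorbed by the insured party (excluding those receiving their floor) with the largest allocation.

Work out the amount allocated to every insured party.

Kowalski: $50,760; Andrade: $223,600; Halvorsen: $68,200; Ferraro: $126,900; Tam: $44,420

Minimums first: Andrade $223,600; Halvorsen $68,200. Residual $222,080.
Residual split over remaining profit-interest units 35: Kowalski 50,761.14 → $50,760; Ferraro 126,902.86 → $126,900; Tam 44,416.00 → $44,420.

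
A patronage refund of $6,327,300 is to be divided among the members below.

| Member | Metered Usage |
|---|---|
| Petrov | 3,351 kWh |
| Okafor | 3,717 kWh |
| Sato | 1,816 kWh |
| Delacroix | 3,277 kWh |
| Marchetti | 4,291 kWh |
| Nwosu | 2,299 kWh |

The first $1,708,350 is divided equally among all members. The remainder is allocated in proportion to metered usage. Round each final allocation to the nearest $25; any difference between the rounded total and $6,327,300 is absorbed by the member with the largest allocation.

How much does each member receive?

$1,708,350 shared equally gives $284,725 per member.
Remainder $4,618,950 by metered usage (total 18,751): Petrov 825,454.72 → $825,450; Okafor 915,611.82 → $915,600; Sato 447,336.85 → $447,325; Delacroix 807,226.24 → $807,225; Marchetti 1,057,005.73 → $1,057,000; Nwosu 566,314.65 → $566,325.
Rounding difference +$25 on remainder applied to Marchetti.
Totals: Petrov $284,725 + $825,450 = $1,110,175; Okafor $284,725 + $915,600 = $1,200,325; Sato $284,725 + $447,325 = $732,050; Delacroix $284,725 + $807,225 = $1,091,950; Marchetti $284,725 + $1,057,025 = $1,341,750; Nwosu $284,725 + $566,325 = $851,050.

Petrov: $1,110,175 · Okafor: $1,200,325 · Sato: $732,050 · Delacroix: $1,091,950 · Marchetti: $1,341,750 · Nwosu: $851,050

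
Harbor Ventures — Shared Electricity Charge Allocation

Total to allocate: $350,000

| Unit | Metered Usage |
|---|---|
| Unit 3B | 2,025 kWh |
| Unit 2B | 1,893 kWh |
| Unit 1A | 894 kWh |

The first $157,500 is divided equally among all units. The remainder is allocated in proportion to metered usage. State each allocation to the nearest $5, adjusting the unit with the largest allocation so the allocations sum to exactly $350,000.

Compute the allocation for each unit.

First tranche $157,500 split equally: $52,500 each.
Remainder $192,500 by metered usage (total 4,812): Unit 3B 81,008.42 → $81,010; Unit 2B 75,727.87 → $75,730; Unit 1A 35,763.72 → $35,765.
Rounding difference −$5 on remainder applied to Unit 3B.
Totals: Unit 3B $52,500 + $81,005 = $133,505; Unit 2B $52,500 + $75,730 = $128,230; Unit 1A $52,500 + $35,765 = $88,265.

Unit 3B: $133,505 | Unit 2B: $128,230 | Unit 1A: $88,265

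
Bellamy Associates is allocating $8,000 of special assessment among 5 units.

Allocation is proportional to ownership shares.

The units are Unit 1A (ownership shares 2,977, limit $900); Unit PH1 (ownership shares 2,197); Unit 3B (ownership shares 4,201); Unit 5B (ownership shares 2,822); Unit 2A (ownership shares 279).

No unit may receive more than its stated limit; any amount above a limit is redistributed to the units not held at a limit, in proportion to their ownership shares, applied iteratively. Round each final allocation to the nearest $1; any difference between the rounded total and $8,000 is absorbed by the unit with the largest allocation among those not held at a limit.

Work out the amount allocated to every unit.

Unit 1A: $900; Unit PH1: $1,642; Unit 3B: $3,140; Unit 5B: $2,109; Unit 2A: $209

Ownership shares total: 12,476.
Unconstrained shares: Unit 1A 1,908.95; Unit PH1 1,408.78; Unit 3B 2,693.81; Unit 5B 1,809.55; Unit 2A 178.90.
Capped: Unit 1A ($900); balance $7,100 reallocated over remaining ownership shares 9,499.
Redistributed shares: Unit PH1 1,642.14 → $1,642; Unit 3B 3,140.03 → $3,140; Unit 5B 2,109.30 → $2,109; Unit 2A 208.54 → $209.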